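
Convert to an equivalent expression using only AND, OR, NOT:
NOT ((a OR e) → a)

(a OR e) AND NOT a
(Negated implication: NOT(A → B) = A AND NOT B)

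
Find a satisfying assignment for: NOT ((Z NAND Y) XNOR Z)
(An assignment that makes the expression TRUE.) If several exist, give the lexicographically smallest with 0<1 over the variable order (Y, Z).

Y=0, Z=0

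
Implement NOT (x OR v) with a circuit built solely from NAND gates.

(((x NAND x) NAND (v NAND v)) NAND ((x NAND x) NAND (v NAND v)))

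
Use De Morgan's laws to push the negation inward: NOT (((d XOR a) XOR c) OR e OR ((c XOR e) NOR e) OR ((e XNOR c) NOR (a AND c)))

NOT ((d XOR a) XOR c) AND NOT e AND NOT ((c XOR e) NOR e) AND NOT ((e XNOR c) NOR (a AND c))
De Morgan's: NOT(OR of terms) = AND of negations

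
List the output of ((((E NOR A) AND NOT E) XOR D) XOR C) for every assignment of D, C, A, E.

D | C | A | E | Output
----------------------
0 | 0 | 0 | 0 | 1
0 | 0 | 0 | 1 | 0
0 | 0 | 1 | 0 | 0
0 | 0 | 1 | 1 | 0
0 | 1 | 0 | 0 | 0
0 | 1 | 0 | 1 | 1
0 | 1 | 1 | 0 | 1
0 | 1 | 1 | 1 | 1
1 | 0 | 0 | 0 | 0
1 | 0 | 0 | 1 | 1
1 | 0 | 1 | 0 | 1
1 | 0 | 1 | 1 | 1
1 | 1 | 0 | 0 | 1
1 | 1 | 0 | 1 | 0
1 | 1 | 1 | 0 | 0
1 | 1 | 1 | 1 | 0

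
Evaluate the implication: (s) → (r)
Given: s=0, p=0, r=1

Antecedent (s) = 0; consequent (r) = 1.
0 → 1 = 1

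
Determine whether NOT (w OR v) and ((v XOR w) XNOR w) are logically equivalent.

No. Counterexample: with v=0, w=1, Expression 1 = 0 but Expression 2 = 1.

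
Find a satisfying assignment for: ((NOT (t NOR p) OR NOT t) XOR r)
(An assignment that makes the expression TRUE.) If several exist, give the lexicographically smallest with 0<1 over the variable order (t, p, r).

t=0, p=0, r=0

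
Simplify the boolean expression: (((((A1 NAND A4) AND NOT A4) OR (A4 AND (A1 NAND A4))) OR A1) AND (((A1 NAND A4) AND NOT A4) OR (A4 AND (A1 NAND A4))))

By absorption (E AND (E OR v) = E) then distribution ((E AND v) OR (E AND NOT v) = E):
= (A1 NAND A4)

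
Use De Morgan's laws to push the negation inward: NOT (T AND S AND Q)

NOT T OR NOT S OR NOT Q
De Morgan's: NOT(AND of terms) = OR of negations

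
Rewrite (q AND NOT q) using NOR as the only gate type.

((q NOR q) NOR ((q NOR q) NOR (q NOR q)))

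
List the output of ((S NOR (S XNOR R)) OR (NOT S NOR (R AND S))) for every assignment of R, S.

R | S | Output
--------------
0 | 0 | 0
0 | 1 | 1
1 | 0 | 1
1 | 1 | 0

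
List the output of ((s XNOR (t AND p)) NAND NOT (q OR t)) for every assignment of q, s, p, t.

q | s | p | t | Output
----------------------
0 | 0 | 0 | 0 | 0
0 | 0 | 0 | 1 | 1
0 | 0 | 1 | 0 | 0
0 | 0 | 1 | 1 | 1
0 | 1 | 0 | 0 | 1
0 | 1 | 0 | 1 | 1
0 | 1 | 1 | 0 | 1
0 | 1 | 1 | 1 | 1
1 | 0 | 0 | 0 | 1
1 | 0 | 0 | 1 | 1
1 | 0 | 1 | 0 | 1
1 | 0 | 1 | 1 | 1
1 | 1 | 0 | 0 | 1
1 | 1 | 0 | 1 | 1
1 | 1 | 1 | 0 | 1
1 | 1 | 1 | 1 | 1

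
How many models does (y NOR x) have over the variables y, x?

Satisfying assignments: (0,0)
Count: 1 out of 4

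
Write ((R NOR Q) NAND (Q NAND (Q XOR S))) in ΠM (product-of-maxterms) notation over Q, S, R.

ΠM(0, 2) = (Q OR S OR R) AND (Q OR NOT S OR R)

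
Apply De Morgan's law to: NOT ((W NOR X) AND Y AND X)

NOT (W NOR X) OR NOT Y OR NOT X
De Morgan's: NOT(AND of terms) = OR of negations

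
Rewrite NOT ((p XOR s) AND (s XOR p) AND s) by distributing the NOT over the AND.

NOT (p XOR s) OR NOT (s XOR p) OR NOT s
De Morgan's: NOT(AND of terms) = OR of negations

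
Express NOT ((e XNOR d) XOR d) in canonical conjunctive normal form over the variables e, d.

(e OR d) AND (e OR NOT d)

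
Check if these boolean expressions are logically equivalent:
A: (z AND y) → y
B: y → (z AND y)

No, Converse is not equivalent to original (counterexample: z=0, y=1)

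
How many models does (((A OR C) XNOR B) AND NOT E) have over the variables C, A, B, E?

Satisfying assignments: (0,0,0,0), (0,1,1,0), (1,0,1,0), (1,1,1,0)
Count: 4 out of 16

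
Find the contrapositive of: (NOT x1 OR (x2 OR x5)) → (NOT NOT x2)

Contrapositive: NOT x2 → NOT (NOT x1 OR (x2 OR x5))
Note: A statement and its contrapositive are logically equivalent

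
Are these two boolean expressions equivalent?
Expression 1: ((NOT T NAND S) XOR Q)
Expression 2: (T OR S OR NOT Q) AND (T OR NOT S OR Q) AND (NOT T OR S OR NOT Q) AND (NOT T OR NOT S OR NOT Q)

Yes, they are equivalent — the two output columns agree on all 8 assignments:
T | S | Q | Expression 1 | Expression 2
---------------------------------------
0 | 0 | 0 | 1 | 1
0 | 0 | 1 | 0 | 0
0 | 1 | 0 | 0 | 0
0 | 1 | 1 | 1 | 1
1 | 0 | 0 | 1 | 1
1 | 0 | 1 | 0 | 0
1 | 1 | 0 | 1 | 1
1 | 1 | 1 | 0 | 0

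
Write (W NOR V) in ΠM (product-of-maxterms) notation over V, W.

ΠM(1, 2, 3) = (V OR NOT W) AND (NOT V OR W) AND (NOT V OR NOT W)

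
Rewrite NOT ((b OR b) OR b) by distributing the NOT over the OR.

NOT (b OR b) AND NOT b
De Morgan's: NOT(OR of terms) = AND of negations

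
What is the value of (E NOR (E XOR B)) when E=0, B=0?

Substituting: (0 NOR (0 XOR 0))
= 1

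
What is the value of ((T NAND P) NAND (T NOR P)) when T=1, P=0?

Substituting: ((1 NAND 0) NAND (1 NOR 0))
= 1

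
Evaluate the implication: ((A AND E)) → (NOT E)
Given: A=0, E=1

Antecedent ((A AND E)) = 0; consequent (NOT E) = 0.
0 → 0 = 1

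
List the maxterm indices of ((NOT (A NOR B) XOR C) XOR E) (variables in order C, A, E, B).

ΠM(0, 3, 6, 7, 9, 10, 12, 13) = (C OR A OR E OR B) AND (C OR A OR NOT E OR NOT B) AND (C OR NOT A OR NOT E OR B) AND (C OR NOT A OR NOT E OR NOT B) AND (NOT C OR A OR E OR NOT B) AND (NOT C OR A OR NOT E OR B) AND (NOT C OR NOT A OR E OR B) AND (NOT C OR NOT A OR E OR NOT B)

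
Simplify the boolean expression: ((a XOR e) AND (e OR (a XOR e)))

By absorption (E AND (E OR v) = E):
= (a XOR e)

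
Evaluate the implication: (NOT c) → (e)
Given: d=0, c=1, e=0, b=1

Antecedent (NOT c) = 0; consequent (e) = 0.
0 → 0 = 1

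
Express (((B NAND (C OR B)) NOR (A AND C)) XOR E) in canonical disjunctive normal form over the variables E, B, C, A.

(NOT E AND B AND NOT C AND NOT A) OR (NOT E AND B AND NOT C AND A) OR (NOT E AND B AND C AND NOT A) OR (E AND NOT B AND NOT C AND NOT A) OR (E AND NOT B AND NOT C AND A) OR (E AND NOT B AND C AND NOT A) OR (E AND NOT B AND C AND A) OR (E AND B AND C AND A)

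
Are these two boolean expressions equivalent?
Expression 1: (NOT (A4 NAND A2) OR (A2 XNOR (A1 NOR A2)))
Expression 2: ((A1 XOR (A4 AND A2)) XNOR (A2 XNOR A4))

No. Counterexample: with A4=0, A2=1, A1=0, Expression 1 = 0 but Expression 2 = 1.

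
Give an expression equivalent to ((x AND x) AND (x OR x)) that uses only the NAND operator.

((((x NAND x) NAND (x NAND x)) NAND ((x NAND x) NAND (x NAND x))) NAND (((x NAND x) NAND (x NAND x)) NAND ((x NAND x) NAND (x NAND x))))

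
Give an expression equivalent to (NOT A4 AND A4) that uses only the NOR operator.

(((A4 NOR A4) NOR (A4 NOR A4)) NOR (A4 NOR A4))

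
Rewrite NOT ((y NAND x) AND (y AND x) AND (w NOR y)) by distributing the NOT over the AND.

NOT (y NAND x) OR NOT (y AND x) OR NOT (w NOR y)
De Morgan's: NOT(AND of terms) = OR of negations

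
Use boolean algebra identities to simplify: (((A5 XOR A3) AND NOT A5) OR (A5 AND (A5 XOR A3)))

By distribution ((E AND v) OR (E AND NOT v) = E):
= (A5 XOR A3)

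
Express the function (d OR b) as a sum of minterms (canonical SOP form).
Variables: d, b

Σm(1, 2, 3) = (NOT d AND b) OR (d AND NOT b) OR (d AND b)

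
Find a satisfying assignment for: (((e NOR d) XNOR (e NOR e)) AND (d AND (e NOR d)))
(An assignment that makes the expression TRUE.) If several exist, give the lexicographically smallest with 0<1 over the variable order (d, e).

UNSATISFIABLE - no assignment makes this expression true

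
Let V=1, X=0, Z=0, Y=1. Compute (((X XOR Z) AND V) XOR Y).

Substituting: (((0 XOR 0) AND 1) XOR 1)
= 1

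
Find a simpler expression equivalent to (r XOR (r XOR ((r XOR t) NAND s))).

By XOR self-cancellation ((E XOR v) XOR v = E):
= ((r XOR t) NAND s)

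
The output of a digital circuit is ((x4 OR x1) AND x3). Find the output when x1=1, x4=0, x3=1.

Substituting: ((0 OR 1) AND 1)
= 1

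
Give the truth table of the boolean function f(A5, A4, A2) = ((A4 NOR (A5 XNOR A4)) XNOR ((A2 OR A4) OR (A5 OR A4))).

A5 | A4 | A2 | Output
---------------------
0 | 0 | 0 | 1
0 | 0 | 1 | 0
0 | 1 | 0 | 0
0 | 1 | 1 | 0
1 | 0 | 0 | 1
1 | 0 | 1 | 1
1 | 1 | 0 | 0
1 | 1 | 1 | 0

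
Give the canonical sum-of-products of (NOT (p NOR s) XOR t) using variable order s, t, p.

Σm(1, 2, 4, 5) = (NOT s AND NOT t AND p) OR (NOT s AND t AND NOT p) OR (s AND NOT t AND NOT p) OR (s AND NOT t AND p)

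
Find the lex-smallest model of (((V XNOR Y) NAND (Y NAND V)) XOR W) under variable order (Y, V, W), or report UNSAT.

Y=0, V=0, W=1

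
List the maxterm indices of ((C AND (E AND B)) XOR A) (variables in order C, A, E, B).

ΠM(0, 1, 2, 3, 8, 9, 10, 15) = (C OR A OR E OR B) AND (C OR A OR E OR NOT B) AND (C OR A OR NOT E OR B) AND (C OR A OR NOT E OR NOT B) AND (NOT C OR A OR E OR B) AND (NOT C OR A OR E OR NOT B) AND (NOT C OR A OR NOT E OR B) AND (NOT C OR NOT A OR NOT E OR NOT B)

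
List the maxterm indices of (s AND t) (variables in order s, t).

ΠM(0, 1, 2) = (s OR t) AND (s OR NOT t) AND (NOT s OR t)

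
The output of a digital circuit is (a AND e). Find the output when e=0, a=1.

Substituting: (1 AND 0)
= 0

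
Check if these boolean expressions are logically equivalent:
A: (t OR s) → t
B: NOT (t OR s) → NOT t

No, Inverse is not equivalent to original (counterexample: t=0, s=1)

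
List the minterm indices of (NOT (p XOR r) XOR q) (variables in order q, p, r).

Σm(0, 3, 5, 6) = (NOT q AND NOT p AND NOT r) OR (NOT q AND p AND r) OR (q AND NOT p AND r) OR (q AND p AND NOT r)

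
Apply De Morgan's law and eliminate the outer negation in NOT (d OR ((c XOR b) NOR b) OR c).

NOT d AND NOT ((c XOR b) NOR b) AND NOT c
De Morgan's: NOT(OR of terms) = AND of negations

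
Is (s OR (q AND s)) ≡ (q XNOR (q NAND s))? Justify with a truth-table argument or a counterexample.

No. Counterexample: with s=0, q=1, Expression 1 = 0 but Expression 2 = 1.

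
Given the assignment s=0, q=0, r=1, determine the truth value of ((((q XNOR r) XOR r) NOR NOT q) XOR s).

Substituting: ((((0 XNOR 1) XOR 1) NOR NOT 0) XOR 0)
= 0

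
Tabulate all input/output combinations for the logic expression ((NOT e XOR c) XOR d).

e | c | d | Output
------------------
0 | 0 | 0 | 1
0 | 0 | 1 | 0
0 | 1 | 0 | 0
0 | 1 | 1 | 1
1 | 0 | 0 | 0
1 | 0 | 1 | 1
1 | 1 | 0 | 1
1 | 1 | 1 | 0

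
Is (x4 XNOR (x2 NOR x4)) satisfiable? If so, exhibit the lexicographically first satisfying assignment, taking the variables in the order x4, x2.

x4=0, x2=1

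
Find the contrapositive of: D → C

Contrapositive: NOT C → NOT D
Note: A statement and its contrapositive are logically equivalent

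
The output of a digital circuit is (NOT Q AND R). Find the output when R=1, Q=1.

Substituting: (NOT 1 AND 1)
= 0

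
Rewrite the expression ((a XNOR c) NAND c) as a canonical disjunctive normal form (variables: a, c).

(NOT a AND NOT c) OR (NOT a AND c) OR (a AND NOT c)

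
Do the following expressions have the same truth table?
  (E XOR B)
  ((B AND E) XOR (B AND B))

No. Counterexample: with B=0, E=1, Expression 1 = 1 but Expression 2 = 0.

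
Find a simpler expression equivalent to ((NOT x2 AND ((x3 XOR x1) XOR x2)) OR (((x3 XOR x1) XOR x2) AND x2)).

By distribution ((E AND v) OR (E AND NOT v) = E):
= ((x3 XOR x1) XOR x2)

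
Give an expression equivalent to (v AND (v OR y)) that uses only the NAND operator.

((v NAND ((v NAND v) NAND (y NAND y))) NAND (v NAND ((v NAND v) NAND (y NAND y))))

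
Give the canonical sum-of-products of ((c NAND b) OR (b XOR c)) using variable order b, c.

Σm(0, 1, 2) = (NOT b AND NOT c) OR (NOT b AND c) OR (b AND NOT c)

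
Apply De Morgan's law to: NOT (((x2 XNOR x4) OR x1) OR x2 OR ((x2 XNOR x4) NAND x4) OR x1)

NOT ((x2 XNOR x4) OR x1) AND NOT x2 AND NOT ((x2 XNOR x4) NAND x4) AND NOT x1
De Morgan's: NOT(OR of terms) = AND of negations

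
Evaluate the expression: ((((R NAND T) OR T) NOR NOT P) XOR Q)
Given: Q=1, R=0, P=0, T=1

Substituting: ((((0 NAND 1) OR 1) NOR NOT 0) XOR 1)
= 1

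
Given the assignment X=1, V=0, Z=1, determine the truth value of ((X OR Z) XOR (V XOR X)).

Substituting: ((1 OR 1) XOR (0 XOR 1))
= 0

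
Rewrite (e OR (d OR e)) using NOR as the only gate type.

((e NOR ((d NOR e) NOR (d NOR e))) NOR (e NOR ((d NOR e) NOR (d NOR e))))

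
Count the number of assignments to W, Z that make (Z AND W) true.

Satisfying assignments: (1,1)
Count: 1 out of 4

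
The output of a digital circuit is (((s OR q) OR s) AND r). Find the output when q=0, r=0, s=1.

Substituting: (((1 OR 0) OR 1) AND 0)
= 0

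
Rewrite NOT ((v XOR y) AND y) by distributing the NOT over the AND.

NOT (v XOR y) OR NOT y
De Morgan's: NOT(AND of terms) = OR of negations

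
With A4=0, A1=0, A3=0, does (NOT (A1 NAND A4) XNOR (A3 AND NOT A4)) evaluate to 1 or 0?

Substituting: (NOT (0 NAND 0) XNOR (0 AND NOT 0))
= 1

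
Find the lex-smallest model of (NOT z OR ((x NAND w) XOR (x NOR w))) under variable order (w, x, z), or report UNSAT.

w=0, x=0, z=0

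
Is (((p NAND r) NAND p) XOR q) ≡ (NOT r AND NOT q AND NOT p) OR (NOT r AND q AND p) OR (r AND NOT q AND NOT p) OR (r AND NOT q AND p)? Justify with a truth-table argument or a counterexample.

Yes, they are equivalent — the two output columns agree on all 8 assignments:
r | q | p | Expression 1 | Expression 2
---------------------------------------
0 | 0 | 0 | 1 | 1
0 | 0 | 1 | 0 | 0
0 | 1 | 0 | 0 | 0
0 | 1 | 1 | 1 | 1
1 | 0 | 0 | 1 | 1
1 | 0 | 1 | 1 | 1
1 | 1 | 0 | 0 | 0
1 | 1 | 1 | 0 | 0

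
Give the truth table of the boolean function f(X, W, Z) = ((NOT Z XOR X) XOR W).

X | W | Z | Output
------------------
0 | 0 | 0 | 1
0 | 0 | 1 | 0
0 | 1 | 0 | 0
0 | 1 | 1 | 1
1 | 0 | 0 | 0
1 | 0 | 1 | 1
1 | 1 | 0 | 1
1 | 1 | 1 | 0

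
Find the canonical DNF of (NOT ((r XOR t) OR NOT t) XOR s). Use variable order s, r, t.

(NOT s AND r AND t) OR (s AND NOT r AND NOT t) OR (s AND NOT r AND t) OR (s AND r AND NOT t)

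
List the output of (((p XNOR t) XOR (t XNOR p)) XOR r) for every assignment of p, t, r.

p | t | r | Output
------------------
0 | 0 | 0 | 0
0 | 0 | 1 | 1
0 | 1 | 0 | 0
0 | 1 | 1 | 1
1 | 0 | 0 | 0
1 | 0 | 1 | 1
1 | 1 | 0 | 0
1 | 1 | 1 | 1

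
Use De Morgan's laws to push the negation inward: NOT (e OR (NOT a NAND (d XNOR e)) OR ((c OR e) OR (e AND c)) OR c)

NOT e AND NOT (NOT a NAND (d XNOR e)) AND NOT ((c OR e) OR (e AND c)) AND NOT c
De Morgan's: NOT(OR of terms) = AND of negations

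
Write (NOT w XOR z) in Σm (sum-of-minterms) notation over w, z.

Σm(0, 3) = (NOT w AND NOT z) OR (w AND z)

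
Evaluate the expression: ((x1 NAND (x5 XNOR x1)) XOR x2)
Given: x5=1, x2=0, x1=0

Substituting: ((0 NAND (1 XNOR 0)) XOR 0)
= 1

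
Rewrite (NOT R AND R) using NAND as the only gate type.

(((R NAND R) NAND R) NAND ((R NAND R) NAND R))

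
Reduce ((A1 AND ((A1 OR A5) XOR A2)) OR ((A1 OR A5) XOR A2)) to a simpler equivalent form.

By absorption (E OR (E AND v) = E):
= ((A1 OR A5) XOR A2)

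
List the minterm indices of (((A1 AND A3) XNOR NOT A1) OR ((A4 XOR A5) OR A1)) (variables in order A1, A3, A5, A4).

Σm(1, 2, 5, 6, 8, 9, 10, 11, 12, 13, 14, 15) = (NOT A1 AND NOT A3 AND NOT A5 AND A4) OR (NOT A1 AND NOT A3 AND A5 AND NOT A4) OR (NOT A1 AND A3 AND NOT A5 AND A4) OR (NOT A1 AND A3 AND A5 AND NOT A4) OR (A1 AND NOT A3 AND NOT A5 AND NOT A4) OR (A1 AND NOT A3 AND NOT A5 AND A4) OR (A1 AND NOT A3 AND A5 AND NOT A4) OR (A1 AND NOT A3 AND A5 AND A4) OR (A1 AND A3 AND NOT A5 AND NOT A4) OR (A1 AND A3 AND NOT A5 AND A4) OR (A1 AND A3 AND A5 AND NOT A4) OR (A1 AND A3 AND A5 AND A4)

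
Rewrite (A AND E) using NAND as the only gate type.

((A NAND E) NAND (A NAND E))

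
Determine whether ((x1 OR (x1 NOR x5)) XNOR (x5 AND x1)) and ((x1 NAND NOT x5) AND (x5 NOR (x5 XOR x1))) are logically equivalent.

No. Counterexample: with x5=0, x1=0, Expression 1 = 0 but Expression 2 = 1.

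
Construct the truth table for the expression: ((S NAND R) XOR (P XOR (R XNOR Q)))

R | Q | P | S | Output
----------------------
0 | 0 | 0 | 0 | 0
0 | 0 | 0 | 1 | 0
0 | 0 | 1 | 0 | 1
0 | 0 | 1 | 1 | 1
0 | 1 | 0 | 0 | 1
0 | 1 | 0 | 1 | 1
0 | 1 | 1 | 0 | 0
0 | 1 | 1 | 1 | 0
1 | 0 | 0 | 0 | 1
1 | 0 | 0 | 1 | 0
1 | 0 | 1 | 0 | 0
1 | 0 | 1 | 1 | 1
1 | 1 | 0 | 0 | 0
1 | 1 | 0 | 1 | 1
1 | 1 | 1 | 0 | 1
1 | 1 | 1 | 1 | 0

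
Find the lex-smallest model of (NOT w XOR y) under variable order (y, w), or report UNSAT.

y=0, w=0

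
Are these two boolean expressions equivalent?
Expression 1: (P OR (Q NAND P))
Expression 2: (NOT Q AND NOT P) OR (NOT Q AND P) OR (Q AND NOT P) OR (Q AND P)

Yes, they are equivalent — the two output columns agree on all 4 assignments:
Q | P | Expression 1 | Expression 2
-----------------------------------
0 | 0 | 1 | 1
0 | 1 | 1 | 1
1 | 0 | 1 | 1
1 | 1 | 1 | 1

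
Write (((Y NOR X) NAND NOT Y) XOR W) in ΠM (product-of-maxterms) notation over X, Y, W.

ΠM(0, 3, 5, 7) = (X OR Y OR W) AND (X OR NOT Y OR NOT W) AND (NOT X OR Y OR NOT W) AND (NOT X OR NOT Y OR NOT W)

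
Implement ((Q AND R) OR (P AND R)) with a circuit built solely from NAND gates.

((((Q NAND R) NAND (Q NAND R)) NAND ((Q NAND R) NAND (Q NAND R))) NAND (((P NAND R) NAND (P NAND R)) NAND ((P NAND R) NAND (P NAND R))))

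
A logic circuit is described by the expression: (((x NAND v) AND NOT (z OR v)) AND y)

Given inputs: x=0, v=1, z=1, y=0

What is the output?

Substituting: (((0 NAND 1) AND NOT (1 OR 1)) AND 0)
= 0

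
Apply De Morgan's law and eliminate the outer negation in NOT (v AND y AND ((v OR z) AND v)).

NOT v OR NOT y OR NOT ((v OR z) AND v)
De Morgan's: NOT(AND of terms) = OR of negations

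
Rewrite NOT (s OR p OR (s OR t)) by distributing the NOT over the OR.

NOT s AND NOT p AND NOT (s OR t)
De Morgan's: NOT(OR of terms) = AND of negations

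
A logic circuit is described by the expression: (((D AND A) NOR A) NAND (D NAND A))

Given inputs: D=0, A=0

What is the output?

Substituting: (((0 AND 0) NOR 0) NAND (0 NAND 0))
= 0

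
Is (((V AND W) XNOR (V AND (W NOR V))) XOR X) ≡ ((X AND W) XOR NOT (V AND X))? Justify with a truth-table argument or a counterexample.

No. Counterexample: with V=0, W=0, X=1, Expression 1 = 0 but Expression 2 = 1.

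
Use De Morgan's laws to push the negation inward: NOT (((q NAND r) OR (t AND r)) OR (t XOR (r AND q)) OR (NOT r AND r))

NOT ((q NAND r) OR (t AND r)) AND NOT (t XOR (r AND q)) AND NOT (NOT r AND r)
De Morgan's: NOT(OR of terms) = AND of negations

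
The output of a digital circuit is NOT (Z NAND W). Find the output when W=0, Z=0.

Substituting: NOT (0 NAND 0)
= 0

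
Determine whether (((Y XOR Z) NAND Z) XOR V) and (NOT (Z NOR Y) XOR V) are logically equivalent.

No. Counterexample: with Y=0, Z=0, V=0, Expression 1 = 1 but Expression 2 = 0.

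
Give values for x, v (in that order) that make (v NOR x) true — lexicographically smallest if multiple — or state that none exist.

x=0, v=0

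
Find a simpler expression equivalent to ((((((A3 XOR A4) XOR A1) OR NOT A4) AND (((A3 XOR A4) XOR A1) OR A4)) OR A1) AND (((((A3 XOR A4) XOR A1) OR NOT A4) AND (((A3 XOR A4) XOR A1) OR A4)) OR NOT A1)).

By distribution ((E OR v) AND (E OR NOT v) = E) then distribution ((E OR v) AND (E OR NOT v) = E):
= ((A3 XOR A4) XOR A1)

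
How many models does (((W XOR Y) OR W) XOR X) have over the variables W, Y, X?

Satisfying assignments: (0,0,1), (0,1,0), (1,0,0), (1,1,0)
Count: 4 out of 8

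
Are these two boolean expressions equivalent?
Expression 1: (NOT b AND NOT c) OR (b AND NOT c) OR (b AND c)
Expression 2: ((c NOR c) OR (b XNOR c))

Yes, they are equivalent — the two output columns agree on all 4 assignments:
b | c | Expression 1 | Expression 2
-----------------------------------
0 | 0 | 1 | 1
0 | 1 | 0 | 0
1 | 0 | 1 | 1
1 | 1 | 1 | 1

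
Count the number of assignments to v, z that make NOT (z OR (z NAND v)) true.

No assignment satisfies the expression.
Count: 0 out of 4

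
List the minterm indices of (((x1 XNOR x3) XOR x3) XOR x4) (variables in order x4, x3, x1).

Σm(0, 2, 5, 7) = (NOT x4 AND NOT x3 AND NOT x1) OR (NOT x4 AND x3 AND NOT x1) OR (x4 AND NOT x3 AND x1) OR (x4 AND x3 AND x1)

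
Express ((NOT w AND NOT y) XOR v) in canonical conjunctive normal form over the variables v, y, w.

(v OR y OR NOT w) AND (v OR NOT y OR w) AND (v OR NOT y OR NOT w) AND (NOT v OR y OR w)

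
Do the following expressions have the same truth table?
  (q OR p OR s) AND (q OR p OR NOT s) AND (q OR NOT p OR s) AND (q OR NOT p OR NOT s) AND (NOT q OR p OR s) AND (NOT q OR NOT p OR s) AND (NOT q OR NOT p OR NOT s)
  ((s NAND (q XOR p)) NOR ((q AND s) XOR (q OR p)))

Yes, they are equivalent — the two output columns agree on all 8 assignments:
q | p | s | Expression 1 | Expression 2
---------------------------------------
0 | 0 | 0 | 0 | 0
0 | 0 | 1 | 0 | 0
0 | 1 | 0 | 0 | 0
0 | 1 | 1 | 0 | 0
1 | 0 | 0 | 0 | 0
1 | 0 | 1 | 1 | 1
1 | 1 | 0 | 0 | 0
1 | 1 | 1 | 0 | 0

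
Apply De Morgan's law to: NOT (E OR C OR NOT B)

NOT E AND NOT C AND B
De Morgan's: NOT(OR of terms) = AND of negations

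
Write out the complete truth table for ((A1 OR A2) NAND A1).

A1 | A2 | Output
----------------
0 | 0 | 1
0 | 1 | 1
1 | 0 | 0
1 | 1 | 0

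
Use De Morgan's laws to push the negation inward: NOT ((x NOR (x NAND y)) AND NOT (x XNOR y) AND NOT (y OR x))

NOT (x NOR (x NAND y)) OR (x XNOR y) OR (y OR x)
De Morgan's: NOT(AND of terms) = OR of negations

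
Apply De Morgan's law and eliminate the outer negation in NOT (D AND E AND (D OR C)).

NOT D OR NOT E OR NOT (D OR C)
De Morgan's: NOT(AND of terms) = OR of negations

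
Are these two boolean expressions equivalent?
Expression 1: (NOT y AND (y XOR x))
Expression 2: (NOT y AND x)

Yes, they are equivalent — the two output columns agree on all 4 assignments:
y | x | Expression 1 | Expression 2
-----------------------------------
0 | 0 | 0 | 0
0 | 1 | 1 | 1
1 | 0 | 0 | 0
1 | 1 | 0 | 0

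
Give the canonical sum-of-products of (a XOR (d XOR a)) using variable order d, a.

Σm(2, 3) = (d AND NOT a) OR (d AND a)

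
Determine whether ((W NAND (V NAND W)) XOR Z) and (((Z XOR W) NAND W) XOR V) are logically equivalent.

No. Counterexample: with Z=0, V=1, W=0, Expression 1 = 1 but Expression 2 = 0.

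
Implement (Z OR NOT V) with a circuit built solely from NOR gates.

((Z NOR (V NOR V)) NOR (Z NOR (V NOR V)))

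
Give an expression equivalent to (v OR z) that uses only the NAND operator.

((v NAND v) NAND (z NAND z))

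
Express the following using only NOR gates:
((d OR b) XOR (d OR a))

((((((d NOR b) NOR (d NOR b)) NOR ((d NOR a) NOR (d NOR a))) NOR (((d NOR b) NOR (d NOR b)) NOR ((d NOR a) NOR (d NOR a)))) NOR ((((d NOR b) NOR (d NOR b)) NOR ((d NOR a) NOR (d NOR a))) NOR (((d NOR b) NOR (d NOR b)) NOR ((d NOR a) NOR (d NOR a))))) NOR ((((((d NOR b) NOR (d NOR b)) NOR ((d NOR b) NOR (d NOR b))) NOR (((d NOR a) NOR (d NOR a)) NOR ((d NOR a) NOR (d NOR a)))) NOR ((((d NOR b) NOR (d NOR b)) NOR ((d NOR b) NOR (d NOR b))) NOR (((d NOR a) NOR (d NOR a)) NOR ((d NOR a) NOR (d NOR a))))) NOR (((((d NOR b) NOR (d NOR b)) NOR ((d NOR b) NOR (d NOR b))) NOR (((d NOR a) NOR (d NOR a)) NOR ((d NOR a) NOR (d NOR a)))) NOR ((((d NOR b) NOR (d NOR b)) NOR ((d NOR b) NOR (d NOR b))) NOR (((d NOR a) NOR (d NOR a)) NOR ((d NOR a) NOR (d NOR a)))))))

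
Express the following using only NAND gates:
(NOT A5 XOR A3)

(((A5 NAND A5) NAND ((A5 NAND A5) NAND A3)) NAND (A3 NAND ((A5 NAND A5) NAND A3)))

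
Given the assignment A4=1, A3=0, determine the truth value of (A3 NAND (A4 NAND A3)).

Substituting: (0 NAND (1 NAND 0))
= 1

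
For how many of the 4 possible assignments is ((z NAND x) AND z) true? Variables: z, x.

Satisfying assignments: (1,0)
Count: 1 out of 4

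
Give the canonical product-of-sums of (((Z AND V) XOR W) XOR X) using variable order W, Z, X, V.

ΠM(0, 1, 4, 7, 10, 11, 13, 14) = (W OR Z OR X OR V) AND (W OR Z OR X OR NOT V) AND (W OR NOT Z OR X OR V) AND (W OR NOT Z OR NOT X OR NOT V) AND (NOT W OR Z OR NOT X OR V) AND (NOT W OR Z OR NOT X OR NOT V) AND (NOT W OR NOT Z OR X OR NOT V) AND (NOT W OR NOT Z OR NOT X OR V)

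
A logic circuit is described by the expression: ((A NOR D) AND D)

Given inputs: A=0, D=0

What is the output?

Substituting: ((0 NOR 0) AND 0)
= 0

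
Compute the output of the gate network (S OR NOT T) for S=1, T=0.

Substituting: (1 OR NOT 0)
= 1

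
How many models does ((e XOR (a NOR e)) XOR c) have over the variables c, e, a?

Satisfying assignments: (0,0,0), (0,1,0), (0,1,1), (1,0,1)
Count: 4 out of 8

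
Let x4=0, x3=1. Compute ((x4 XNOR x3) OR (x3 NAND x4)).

Substituting: ((0 XNOR 1) OR (1 NAND 0))
= 1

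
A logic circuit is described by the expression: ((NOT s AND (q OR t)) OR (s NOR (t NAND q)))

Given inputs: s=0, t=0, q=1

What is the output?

Substituting: ((NOT 0 AND (1 OR 0)) OR (0 NOR (0 NAND 1)))
= 1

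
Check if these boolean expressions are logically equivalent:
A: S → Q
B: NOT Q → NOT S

Yes, Contrapositive is always equivalent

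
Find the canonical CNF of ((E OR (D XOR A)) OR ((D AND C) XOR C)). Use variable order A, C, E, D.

(A OR C OR E OR D) AND (NOT A OR C OR E OR NOT D) AND (NOT A OR NOT C OR E OR NOT D)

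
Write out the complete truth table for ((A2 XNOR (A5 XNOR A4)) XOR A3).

A5 | A4 | A2 | A3 | Output
--------------------------
0 | 0 | 0 | 0 | 0
0 | 0 | 0 | 1 | 1
0 | 0 | 1 | 0 | 1
0 | 0 | 1 | 1 | 0
0 | 1 | 0 | 0 | 1
0 | 1 | 0 | 1 | 0
0 | 1 | 1 | 0 | 0
0 | 1 | 1 | 1 | 1
1 | 0 | 0 | 0 | 1
1 | 0 | 0 | 1 | 0
1 | 0 | 1 | 0 | 0
1 | 0 | 1 | 1 | 1
1 | 1 | 0 | 0 | 0
1 | 1 | 0 | 1 | 1
1 | 1 | 1 | 0 | 1
1 | 1 | 1 | 1 | 0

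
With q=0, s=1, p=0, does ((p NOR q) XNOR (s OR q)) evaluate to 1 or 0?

Substituting: ((0 NOR 0) XNOR (1 OR 0))
= 1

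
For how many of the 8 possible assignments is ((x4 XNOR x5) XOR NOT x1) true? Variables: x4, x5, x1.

Satisfying assignments: (0,0,1), (0,1,0), (1,0,0), (1,1,1)
Count: 4 out of 8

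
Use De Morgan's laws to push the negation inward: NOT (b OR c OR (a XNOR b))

NOT b AND NOT c AND NOT (a XNOR b)
De Morgan's: NOT(OR of terms) = AND of negations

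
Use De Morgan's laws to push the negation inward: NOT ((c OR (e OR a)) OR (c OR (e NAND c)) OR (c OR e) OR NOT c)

NOT (c OR (e OR a)) AND NOT (c OR (e NAND c)) AND NOT (c OR e) AND c
De Morgan's: NOT(OR of terms) = AND of negations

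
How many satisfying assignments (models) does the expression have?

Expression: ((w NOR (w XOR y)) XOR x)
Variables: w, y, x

Satisfying assignments: (0,0,0), (0,1,1), (1,0,1), (1,1,1)
Count: 4 out of 8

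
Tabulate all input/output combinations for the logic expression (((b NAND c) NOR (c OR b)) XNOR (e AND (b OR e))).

c | b | e | Output
------------------
0 | 0 | 0 | 1
0 | 0 | 1 | 0
0 | 1 | 0 | 1
0 | 1 | 1 | 0
1 | 0 | 0 | 1
1 | 0 | 1 | 0
1 | 1 | 0 | 1
1 | 1 | 1 | 0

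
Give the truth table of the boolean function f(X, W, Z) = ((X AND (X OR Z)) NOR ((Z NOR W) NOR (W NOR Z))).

X | W | Z | Output
------------------
0 | 0 | 0 | 1
0 | 0 | 1 | 0
0 | 1 | 0 | 0
0 | 1 | 1 | 0
1 | 0 | 0 | 0
1 | 0 | 1 | 0
1 | 1 | 0 | 0
1 | 1 | 1 | 0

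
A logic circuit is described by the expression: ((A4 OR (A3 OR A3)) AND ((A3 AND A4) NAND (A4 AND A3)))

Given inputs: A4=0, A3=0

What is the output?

Substituting: ((0 OR (0 OR 0)) AND ((0 AND 0) NAND (0 AND 0)))
= 0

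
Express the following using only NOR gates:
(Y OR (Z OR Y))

((Y NOR ((Z NOR Y) NOR (Z NOR Y))) NOR (Y NOR ((Z NOR Y) NOR (Z NOR Y))))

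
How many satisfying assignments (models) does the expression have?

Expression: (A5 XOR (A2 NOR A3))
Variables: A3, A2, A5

Satisfying assignments: (0,0,0), (0,1,1), (1,0,1), (1,1,1)
Count: 4 out of 8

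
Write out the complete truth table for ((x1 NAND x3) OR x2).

x2 | x3 | x1 | Output
---------------------
0 | 0 | 0 | 1
0 | 0 | 1 | 1
0 | 1 | 0 | 1
0 | 1 | 1 | 0
1 | 0 | 0 | 1
1 | 0 | 1 | 1
1 | 1 | 0 | 1
1 | 1 | 1 | 1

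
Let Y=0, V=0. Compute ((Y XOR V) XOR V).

Substituting: ((0 XOR 0) XOR 0)
= 0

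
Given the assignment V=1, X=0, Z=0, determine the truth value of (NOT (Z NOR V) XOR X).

Substituting: (NOT (0 NOR 1) XOR 0)
= 1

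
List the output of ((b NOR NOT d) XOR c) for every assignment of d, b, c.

d | b | c | Output
------------------
0 | 0 | 0 | 0
0 | 0 | 1 | 1
0 | 1 | 0 | 0
0 | 1 | 1 | 1
1 | 0 | 0 | 1
1 | 0 | 1 | 0
1 | 1 | 0 | 0
1 | 1 | 1 | 1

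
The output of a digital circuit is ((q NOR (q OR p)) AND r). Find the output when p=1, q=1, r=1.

Substituting: ((1 NOR (1 OR 1)) AND 1)
= 0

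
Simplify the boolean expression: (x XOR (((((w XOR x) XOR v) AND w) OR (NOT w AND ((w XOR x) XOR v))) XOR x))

By XOR self-cancellation ((E XOR v) XOR v = E) then distribution ((E AND v) OR (E AND NOT v) = E):
= ((w XOR x) XOR v)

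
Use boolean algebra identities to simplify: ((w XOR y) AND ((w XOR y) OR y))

By absorption (E AND (E OR v) = E):
= (w XOR y)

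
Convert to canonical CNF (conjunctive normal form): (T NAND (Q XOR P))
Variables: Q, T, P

(Q OR NOT T OR NOT P) AND (NOT Q OR NOT T OR P)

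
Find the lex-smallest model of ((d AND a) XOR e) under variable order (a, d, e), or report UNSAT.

a=0, d=0, e=1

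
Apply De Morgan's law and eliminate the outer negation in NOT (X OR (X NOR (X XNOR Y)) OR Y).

NOT X AND NOT (X NOR (X XNOR Y)) AND NOT Y
De Morgan's: NOT(OR of terms) = AND of negations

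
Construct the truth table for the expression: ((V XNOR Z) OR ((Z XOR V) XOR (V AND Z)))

Z | V | Output
--------------
0 | 0 | 1
0 | 1 | 1
1 | 0 | 1
1 | 1 | 1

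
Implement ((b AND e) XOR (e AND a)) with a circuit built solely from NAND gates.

((((b NAND e) NAND (b NAND e)) NAND (((b NAND e) NAND (b NAND e)) NAND ((e NAND a) NAND (e NAND a)))) NAND (((e NAND a) NAND (e NAND a)) NAND (((b NAND e) NAND (b NAND e)) NAND ((e NAND a) NAND (e NAND a)))))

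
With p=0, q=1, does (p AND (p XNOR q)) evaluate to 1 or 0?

Substituting: (0 AND (0 XNOR 1))
= 0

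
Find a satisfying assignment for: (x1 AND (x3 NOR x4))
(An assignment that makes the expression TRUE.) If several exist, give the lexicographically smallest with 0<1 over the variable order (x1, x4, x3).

x1=1, x4=0, x3=0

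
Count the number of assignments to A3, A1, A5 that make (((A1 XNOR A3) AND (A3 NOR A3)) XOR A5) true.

Satisfying assignments: (0,0,0), (0,1,1), (1,0,1), (1,1,1)
Count: 4 out of 8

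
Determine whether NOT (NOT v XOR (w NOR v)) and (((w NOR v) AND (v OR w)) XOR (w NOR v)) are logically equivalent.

No. Counterexample: with v=1, w=0, Expression 1 = 1 but Expression 2 = 0.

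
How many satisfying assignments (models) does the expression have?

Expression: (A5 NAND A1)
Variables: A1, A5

Satisfying assignments: (0,0), (0,1), (1,0)
Count: 3 out of 4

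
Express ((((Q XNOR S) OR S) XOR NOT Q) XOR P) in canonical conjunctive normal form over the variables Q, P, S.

(Q OR P OR S) AND (Q OR P OR NOT S) AND (NOT Q OR P OR S) AND (NOT Q OR NOT P OR NOT S)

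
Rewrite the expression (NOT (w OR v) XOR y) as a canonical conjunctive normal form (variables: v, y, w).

(v OR y OR NOT w) AND (v OR NOT y OR w) AND (NOT v OR y OR w) AND (NOT v OR y OR NOT w)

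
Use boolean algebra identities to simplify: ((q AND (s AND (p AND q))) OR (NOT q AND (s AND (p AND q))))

By distribution ((E AND v) OR (E AND NOT v) = E):
= (s AND (p AND q))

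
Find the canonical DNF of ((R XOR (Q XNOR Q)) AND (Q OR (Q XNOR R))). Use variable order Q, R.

(NOT Q AND NOT R) OR (Q AND NOT R)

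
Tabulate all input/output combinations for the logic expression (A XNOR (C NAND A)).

C | A | Output
--------------
0 | 0 | 0
0 | 1 | 1
1 | 0 | 0
1 | 1 | 0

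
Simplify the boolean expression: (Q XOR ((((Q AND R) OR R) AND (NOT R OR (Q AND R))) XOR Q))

By XOR self-cancellation ((E XOR v) XOR v = E) then distribution ((E OR v) AND (E OR NOT v) = E):
= (Q AND R)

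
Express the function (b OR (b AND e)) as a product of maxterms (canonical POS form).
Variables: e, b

ΠM(0, 2) = (e OR b) AND (NOT e OR b)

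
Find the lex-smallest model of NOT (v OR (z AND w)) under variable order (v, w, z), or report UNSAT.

v=0, w=0, z=0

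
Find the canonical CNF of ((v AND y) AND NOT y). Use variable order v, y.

(v OR y) AND (v OR NOT y) AND (NOT v OR y) AND (NOT v OR NOT y)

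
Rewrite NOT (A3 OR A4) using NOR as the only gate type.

(((A3 NOR A4) NOR (A3 NOR A4)) NOR ((A3 NOR A4) NOR (A3 NOR A4)))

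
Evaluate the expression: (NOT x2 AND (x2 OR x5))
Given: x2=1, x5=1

Substituting: (NOT 1 AND (1 OR 1))
= 0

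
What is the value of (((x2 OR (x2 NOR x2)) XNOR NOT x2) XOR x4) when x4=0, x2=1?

Substituting: (((1 OR (1 NOR 1)) XNOR NOT 1) XOR 0)
= 0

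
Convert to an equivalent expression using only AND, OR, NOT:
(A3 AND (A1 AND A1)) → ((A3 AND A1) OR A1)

NOT (A3 AND (A1 AND A1)) OR ((A3 AND A1) OR A1)
(Implication elimination: A → B = NOT A OR B)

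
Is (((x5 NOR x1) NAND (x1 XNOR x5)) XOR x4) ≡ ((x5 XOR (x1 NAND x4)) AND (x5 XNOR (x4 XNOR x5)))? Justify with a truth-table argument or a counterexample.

No. Counterexample: with x1=0, x4=0, x5=1, Expression 1 = 1 but Expression 2 = 0.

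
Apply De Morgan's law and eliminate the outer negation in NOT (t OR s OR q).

NOT t AND NOT s AND NOT q
De Morgan's: NOT(OR of terms) = AND of negations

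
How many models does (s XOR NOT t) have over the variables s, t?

Satisfying assignments: (0,0), (1,1)
Count: 2 out of 4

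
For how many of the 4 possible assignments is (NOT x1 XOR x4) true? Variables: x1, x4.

Satisfying assignments: (0,0), (1,1)
Count: 2 out of 4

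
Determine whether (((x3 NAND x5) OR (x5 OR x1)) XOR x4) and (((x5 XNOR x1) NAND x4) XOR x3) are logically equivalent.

No. Counterexample: with x5=0, x4=0, x1=0, x3=1, Expression 1 = 1 but Expression 2 = 0.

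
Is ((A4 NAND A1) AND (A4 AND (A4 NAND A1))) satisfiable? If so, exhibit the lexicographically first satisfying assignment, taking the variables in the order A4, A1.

A4=1, A1=0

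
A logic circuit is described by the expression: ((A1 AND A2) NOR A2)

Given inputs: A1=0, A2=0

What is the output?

Substituting: ((0 AND 0) NOR 0)
= 1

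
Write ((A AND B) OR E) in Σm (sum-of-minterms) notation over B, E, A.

Σm(2, 3, 5, 6, 7) = (NOT B AND E AND NOT A) OR (NOT B AND E AND A) OR (B AND NOT E AND A) OR (B AND E AND NOT A) OR (B AND E AND A)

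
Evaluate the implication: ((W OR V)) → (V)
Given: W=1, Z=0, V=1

Antecedent ((W OR V)) = 1; consequent (V) = 1.
1 → 1 = 1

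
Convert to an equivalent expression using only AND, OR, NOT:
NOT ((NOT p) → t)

(NOT p) AND NOT t
(Negated implication: NOT(A → B) = A AND NOT B)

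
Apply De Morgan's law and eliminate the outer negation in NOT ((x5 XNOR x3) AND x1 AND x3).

NOT (x5 XNOR x3) OR NOT x1 OR NOT x3
De Morgan's: NOT(AND of terms) = OR of negations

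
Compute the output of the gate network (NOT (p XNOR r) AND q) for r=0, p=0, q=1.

Substituting: (NOT (0 XNOR 0) AND 1)
= 0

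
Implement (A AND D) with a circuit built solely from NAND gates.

((A NAND D) NAND (A NAND D))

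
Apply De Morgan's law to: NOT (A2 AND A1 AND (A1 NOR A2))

NOT A2 OR NOT A1 OR NOT (A1 NOR A2)
De Morgan's: NOT(AND of terms) = OR of negations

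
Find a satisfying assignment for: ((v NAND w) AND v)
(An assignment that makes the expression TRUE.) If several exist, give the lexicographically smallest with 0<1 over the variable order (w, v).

w=0, v=1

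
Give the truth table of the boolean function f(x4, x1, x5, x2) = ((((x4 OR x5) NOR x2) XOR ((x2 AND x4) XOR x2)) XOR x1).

x4 | x1 | x5 | x2 | Output
--------------------------
0 | 0 | 0 | 0 | 1
0 | 0 | 0 | 1 | 1
0 | 0 | 1 | 0 | 0
0 | 0 | 1 | 1 | 1
0 | 1 | 0 | 0 | 0
0 | 1 | 0 | 1 | 0
0 | 1 | 1 | 0 | 1
0 | 1 | 1 | 1 | 0
1 | 0 | 0 | 0 | 0
1 | 0 | 0 | 1 | 0
1 | 0 | 1 | 0 | 0
1 | 0 | 1 | 1 | 0
1 | 1 | 0 | 0 | 1
1 | 1 | 0 | 1 | 1
1 | 1 | 1 | 0 | 1
1 | 1 | 1 | 1 | 1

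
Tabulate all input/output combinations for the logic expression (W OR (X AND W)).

W | X | Output
--------------
0 | 0 | 0
0 | 1 | 0
1 | 0 | 1
1 | 1 | 1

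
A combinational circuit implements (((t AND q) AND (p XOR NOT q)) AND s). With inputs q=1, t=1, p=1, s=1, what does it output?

Substituting: (((1 AND 1) AND (1 XOR NOT 1)) AND 1)
= 1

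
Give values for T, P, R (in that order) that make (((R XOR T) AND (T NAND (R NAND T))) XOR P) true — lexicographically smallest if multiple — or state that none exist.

T=0, P=0, R=1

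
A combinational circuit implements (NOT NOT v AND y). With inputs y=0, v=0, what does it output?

Substituting: (NOT NOT 0 AND 0)
= 0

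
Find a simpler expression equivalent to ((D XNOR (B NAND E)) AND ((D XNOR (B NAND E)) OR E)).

By absorption (E AND (E OR v) = E):
= (D XNOR (B NAND E))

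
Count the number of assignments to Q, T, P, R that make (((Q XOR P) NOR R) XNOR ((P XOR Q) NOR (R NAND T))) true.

Satisfying assignments: (0,0,0,1), (0,0,1,0), (0,0,1,1), (0,1,1,0), (0,1,1,1), (1,0,0,0), (1,0,0,1), (1,0,1,1), (1,1,0,0), (1,1,0,1)
Count: 10 out of 16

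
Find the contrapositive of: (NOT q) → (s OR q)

Contrapositive: NOT (s OR q) → q
Note: A statement and its contrapositive are logically equivalent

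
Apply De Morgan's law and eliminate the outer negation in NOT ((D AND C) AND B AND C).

NOT (D AND C) OR NOT B OR NOT C
De Morgan's: NOT(AND of terms) = OR of negations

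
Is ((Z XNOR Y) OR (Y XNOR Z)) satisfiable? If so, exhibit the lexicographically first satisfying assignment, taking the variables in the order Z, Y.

Z=0, Y=0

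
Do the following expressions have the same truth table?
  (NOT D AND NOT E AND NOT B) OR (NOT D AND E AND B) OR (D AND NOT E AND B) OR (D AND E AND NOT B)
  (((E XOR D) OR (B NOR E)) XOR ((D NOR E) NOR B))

Yes, they are equivalent — the two output columns agree on all 8 assignments:
D | E | B | Expression 1 | Expression 2
---------------------------------------
0 | 0 | 0 | 1 | 1
0 | 0 | 1 | 0 | 0
0 | 1 | 0 | 0 | 0
0 | 1 | 1 | 1 | 1
1 | 0 | 0 | 0 | 0
1 | 0 | 1 | 1 | 1
1 | 1 | 0 | 1 | 1
1 | 1 | 1 | 0 | 0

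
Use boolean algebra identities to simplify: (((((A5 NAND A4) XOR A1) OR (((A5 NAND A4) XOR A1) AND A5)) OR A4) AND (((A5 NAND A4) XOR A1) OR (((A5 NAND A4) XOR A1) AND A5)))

By absorption (E AND (E OR v) = E) then absorption (E OR (E AND v) = E):
= ((A5 NAND A4) XOR A1)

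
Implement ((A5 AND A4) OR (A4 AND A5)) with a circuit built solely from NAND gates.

((((A5 NAND A4) NAND (A5 NAND A4)) NAND ((A5 NAND A4) NAND (A5 NAND A4))) NAND (((A4 NAND A5) NAND (A4 NAND A5)) NAND ((A4 NAND A5) NAND (A4 NAND A5))))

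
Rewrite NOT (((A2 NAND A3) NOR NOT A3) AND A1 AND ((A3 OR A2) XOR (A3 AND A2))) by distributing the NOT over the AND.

NOT ((A2 NAND A3) NOR NOT A3) OR NOT A1 OR NOT ((A3 OR A2) XOR (A3 AND A2))
De Morgan's: NOT(AND of terms) = OR of negations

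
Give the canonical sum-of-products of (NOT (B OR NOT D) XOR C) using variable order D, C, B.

Σm(2, 3, 4, 7) = (NOT D AND C AND NOT B) OR (NOT D AND C AND B) OR (D AND NOT C AND NOT B) OR (D AND C AND B)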